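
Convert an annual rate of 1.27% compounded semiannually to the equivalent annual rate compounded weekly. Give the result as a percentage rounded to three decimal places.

EAR = (1 + 0.0127/2)^2 − 1 = 0.012740.
Solve (1 + r/52)^52 = 1.012740: r/52 = 1.012740^(1/52) − 1 = 0.000243, so r = 0.012661 = 1.266%.

1.266%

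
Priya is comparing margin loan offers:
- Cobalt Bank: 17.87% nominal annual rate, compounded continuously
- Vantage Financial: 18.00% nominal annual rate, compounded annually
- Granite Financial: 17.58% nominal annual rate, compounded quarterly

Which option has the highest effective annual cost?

Cobalt Bank: e^0.1787 − 1 = 19.566%
Vantage Financial: compounded annually, EAR = 18.000%
Granite Financial: (1 + 0.1758/4)^4 − 1 = 18.773%
The highest effective annual rate is Cobalt Bank at 19.566%.

Cobalt Bank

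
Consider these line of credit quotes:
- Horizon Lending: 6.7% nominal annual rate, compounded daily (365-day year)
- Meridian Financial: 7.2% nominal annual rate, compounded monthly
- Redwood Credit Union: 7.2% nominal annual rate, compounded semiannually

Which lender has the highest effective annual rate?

Meridian Financial

Horizon Lending: (1 + 0.067/365)^365 − 1 = 6.929%
Meridian Financial: (1 + 0.072/12)^12 − 1 = 7.442%
Redwood Credit Union: (1 + 0.072/2)^2 − 1 = 7.330%
The highest effective annual rate is Meridian Financial at 7.442%.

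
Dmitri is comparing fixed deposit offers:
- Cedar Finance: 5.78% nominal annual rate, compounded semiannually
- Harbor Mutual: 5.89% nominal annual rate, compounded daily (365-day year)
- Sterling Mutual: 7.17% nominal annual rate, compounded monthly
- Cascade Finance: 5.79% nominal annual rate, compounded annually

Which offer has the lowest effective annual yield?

Cedar Finance: (1 + 0.0578/2)^2 − 1 = 5.864%
Harbor Mutual: (1 + 0.0589/365)^365 − 1 = 6.066%
Sterling Mutual: (1 + 0.0717/12)^12 − 1 = 7.410%
Cascade Finance: compounded annually, EAR = 5.790%
The lowest effective annual rate is Cascade Finance at 5.790%.

Cascade Finance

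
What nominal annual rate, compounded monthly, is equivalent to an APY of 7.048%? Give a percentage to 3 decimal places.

6.830%

(1 + r/12)^12 − 1 = 0.07048, so 1 + r/12 = 1.07048^(1/12).
r/12 = 0.005692, so r = 0.068301 = 6.830%.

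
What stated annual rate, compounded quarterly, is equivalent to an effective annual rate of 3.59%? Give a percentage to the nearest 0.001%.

3.543%

(1 + r/4)^4 − 1 = 0.0359, so 1 + r/4 = 1.0359^(1/4).
r/4 = 0.008857, so r = 0.035427 = 3.543%.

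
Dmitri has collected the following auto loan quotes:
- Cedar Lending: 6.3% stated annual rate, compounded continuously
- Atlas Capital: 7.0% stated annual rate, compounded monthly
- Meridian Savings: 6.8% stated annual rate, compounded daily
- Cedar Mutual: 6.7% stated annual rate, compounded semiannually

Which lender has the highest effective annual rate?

Atlas Capital

Cedar Lending: e^0.063 − 1 = 6.503%
Atlas Capital: (1 + 0.070/12)^12 − 1 = 7.229%
Meridian Savings: (1 + 0.068/365)^365 − 1 = 7.036%
Cedar Mutual: (1 + 0.067/2)^2 − 1 = 6.812%
The highest effective annual rate is Atlas Capital at 7.229%.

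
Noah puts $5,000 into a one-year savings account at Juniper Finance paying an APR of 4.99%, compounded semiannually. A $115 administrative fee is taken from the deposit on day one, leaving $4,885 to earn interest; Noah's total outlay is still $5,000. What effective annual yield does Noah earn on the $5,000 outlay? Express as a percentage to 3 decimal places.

Value after one year: 4,885 × (1 + 0.0499/2)^2 = 4,885 × 1.050523 = $5,131.80.
Effective yield on the $5,000 outlay: 5,131.80 / 5,000 − 1 = 0.026360 = 2.636%.

2.636%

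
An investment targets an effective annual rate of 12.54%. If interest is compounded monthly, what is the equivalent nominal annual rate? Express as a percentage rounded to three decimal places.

(1 + r/12)^12 − 1 = 0.1254, so 1 + r/12 = 1.1254^(1/12).
r/12 = 0.009893, so r = 0.118722 = 11.872%.

11.872%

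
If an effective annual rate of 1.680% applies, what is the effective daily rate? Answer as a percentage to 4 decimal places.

The per-day rate i satisfies (1 + i)^365 = 1 + 0.01680.
i = 1.01680^(1/365) − 1 = 0.0000456 = 0.0046%.

0.0046%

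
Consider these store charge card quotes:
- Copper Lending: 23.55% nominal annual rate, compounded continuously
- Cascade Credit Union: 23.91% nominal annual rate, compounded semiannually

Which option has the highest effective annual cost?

Copper Lending: e^0.2355 − 1 = 26.554%
Cascade Credit Union: (1 + 0.2391/2)^2 − 1 = 25.339%
The highest effective annual rate is Copper Lending at 26.554%.

Copper Lending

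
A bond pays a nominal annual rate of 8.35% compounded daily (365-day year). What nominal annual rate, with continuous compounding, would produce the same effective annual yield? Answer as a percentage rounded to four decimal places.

8.3490%

EAR = (1 + 0.0835/365)^365 − 1 = 0.087075.
Equivalent continuous rate: r = ln(1 + 0.087075) = 0.083490 = 8.3490%.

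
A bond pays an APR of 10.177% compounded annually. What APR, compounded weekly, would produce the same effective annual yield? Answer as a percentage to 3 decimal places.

9.701%

Compounded annually, EAR = nominal = 0.101770.
Solve (1 + r/52)^52 = 1.101770: r/52 = 1.101770^(1/52) − 1 = 0.001866, so r = 0.097008 = 9.701%.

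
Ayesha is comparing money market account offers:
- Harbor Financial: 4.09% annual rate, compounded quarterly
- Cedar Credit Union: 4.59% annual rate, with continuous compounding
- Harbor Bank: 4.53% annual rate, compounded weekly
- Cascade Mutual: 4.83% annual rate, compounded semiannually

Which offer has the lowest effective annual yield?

Harbor Financial

Harbor Financial: (1 + 0.0409/4)^4 − 1 = 4.153%
Cedar Credit Union: e^0.0459 − 1 = 4.697%
Harbor Bank: (1 + 0.0453/52)^52 − 1 = 4.632%
Cascade Mutual: (1 + 0.0483/2)^2 − 1 = 4.888%
The lowest effective annual rate is Harbor Financial at 4.153%.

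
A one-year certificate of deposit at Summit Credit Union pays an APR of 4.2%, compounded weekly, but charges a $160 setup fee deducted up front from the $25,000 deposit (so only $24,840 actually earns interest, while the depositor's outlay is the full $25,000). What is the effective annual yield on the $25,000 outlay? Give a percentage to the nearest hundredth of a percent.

Value after one year: 24,840 × (1 + 0.042/52)^52 = 24,840 × 1.042877 = $25,905.06.
Effective yield on the $25,000 outlay: 25,905.06 / 25,000 − 1 = 0.036202 = 3.62%.

3.62%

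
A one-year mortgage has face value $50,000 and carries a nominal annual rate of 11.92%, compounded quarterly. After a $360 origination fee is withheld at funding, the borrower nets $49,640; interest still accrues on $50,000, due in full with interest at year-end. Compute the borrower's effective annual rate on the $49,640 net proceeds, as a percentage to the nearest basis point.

13.28%

Amount owed after one year: 50,000 × (1 + 0.1192/4)^4 = 50,000 × 1.124635 = $56,231.74.
Effective rate on net proceeds: 56,231.74 / 49,640 − 1 = 0.132791 = 13.28%.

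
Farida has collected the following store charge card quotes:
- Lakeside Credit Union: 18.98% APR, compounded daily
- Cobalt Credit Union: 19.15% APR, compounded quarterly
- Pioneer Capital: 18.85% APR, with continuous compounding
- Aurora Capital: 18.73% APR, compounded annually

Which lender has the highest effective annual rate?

Lakeside Credit Union: (1 + 0.1898/365)^365 − 1 = 20.895%
Cobalt Credit Union: (1 + 0.1915/4)^4 − 1 = 20.570%
Pioneer Capital: e^0.1885 − 1 = 20.744%
Aurora Capital: compounded annually, EAR = 18.730%
The highest effective annual rate is Lakeside Credit Union at 20.895%.

Lakeside Credit Union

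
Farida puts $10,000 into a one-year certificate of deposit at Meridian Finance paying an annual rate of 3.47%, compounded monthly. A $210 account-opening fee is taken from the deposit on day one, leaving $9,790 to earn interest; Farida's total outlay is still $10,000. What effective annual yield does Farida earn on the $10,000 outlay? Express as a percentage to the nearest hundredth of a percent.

1.35%

Value after one year: 9,790 × (1 + 0.0347/12)^12 = 9,790 × 1.035257 = $10,135.17.
Effective yield on the $10,000 outlay: 10,135.17 / 10,000 − 1 = 0.013517 = 1.35%.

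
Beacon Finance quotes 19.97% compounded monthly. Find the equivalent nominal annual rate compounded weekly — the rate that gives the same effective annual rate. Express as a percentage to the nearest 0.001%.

19.843%

EAR = (1 + 0.1997/12)^12 − 1 = 0.219031.
Solve (1 + r/52)^52 = 1.219031: r/52 = 1.219031^(1/52) − 1 = 0.003816, so r = 0.198434 = 19.843%.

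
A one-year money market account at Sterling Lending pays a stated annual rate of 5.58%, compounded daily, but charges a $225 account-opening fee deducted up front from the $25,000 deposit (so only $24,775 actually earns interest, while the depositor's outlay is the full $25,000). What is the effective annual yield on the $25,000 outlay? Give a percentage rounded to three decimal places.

4.787%

Value after one year: 24,775 × (1 + 0.0558/365)^365 = 24,775 × 1.057382 = $26,196.63.
Effective yield on the $25,000 outlay: 26,196.63 / 25,000 − 1 = 0.047865 = 4.787%.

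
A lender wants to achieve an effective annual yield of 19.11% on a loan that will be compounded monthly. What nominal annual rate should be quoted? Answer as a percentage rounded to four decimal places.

(1 + r/12)^12 − 1 = 0.1911, so 1 + r/12 = 1.1911^(1/12).
r/12 = 0.014680, so r = 0.176158 = 17.6158%.

17.6158%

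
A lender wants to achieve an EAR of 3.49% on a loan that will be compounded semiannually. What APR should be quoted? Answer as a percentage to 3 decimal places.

(1 + r/2)^2 − 1 = 0.0349, so 1 + r/2 = 1.0349^(1/2).
r/2 = 0.017300, so r = 0.034601 = 3.460%.

3.460%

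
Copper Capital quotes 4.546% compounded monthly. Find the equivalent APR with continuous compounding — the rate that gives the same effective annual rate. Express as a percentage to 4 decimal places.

4.5374%

EAR = (1 + 0.04546/12)^12 − 1 = 0.046419.
Equivalent continuous rate: r = ln(1 + 0.046419) = 0.045374 = 4.5374%.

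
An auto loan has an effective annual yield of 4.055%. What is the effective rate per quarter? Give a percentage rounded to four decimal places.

0.9987%

The per-quarter rate i satisfies (1 + i)^4 = 1 + 0.04055.
i = 1.04055^(1/4) − 1 = 0.0099869 = 0.9987%.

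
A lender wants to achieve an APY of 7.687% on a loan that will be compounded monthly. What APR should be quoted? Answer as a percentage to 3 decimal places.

7.429%

(1 + r/12)^12 − 1 = 0.07687, so 1 + r/12 = 1.07687^(1/12).
r/12 = 0.006191, so r = 0.074288 = 7.429%.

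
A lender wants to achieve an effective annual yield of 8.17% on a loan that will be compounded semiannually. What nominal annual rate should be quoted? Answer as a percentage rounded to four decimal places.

8.0096%

(1 + r/2)^2 − 1 = 0.0817, so 1 + r/2 = 1.0817^(1/2).
r/2 = 0.040048, so r = 0.080096 = 8.0096%.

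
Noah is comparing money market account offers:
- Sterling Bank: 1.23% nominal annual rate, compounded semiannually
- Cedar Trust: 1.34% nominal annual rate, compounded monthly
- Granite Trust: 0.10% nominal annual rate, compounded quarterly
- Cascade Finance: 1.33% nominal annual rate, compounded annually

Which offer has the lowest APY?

Sterling Bank: (1 + 0.0123/2)^2 − 1 = 1.234%
Cedar Trust: (1 + 0.0134/12)^12 − 1 = 1.348%
Granite Trust: (1 + 0.0010/4)^4 − 1 = 0.100%
Cascade Finance: compounded annually, EAR = 1.330%
The lowest effective annual rate is Granite Trust at 0.100%.

Granite Trust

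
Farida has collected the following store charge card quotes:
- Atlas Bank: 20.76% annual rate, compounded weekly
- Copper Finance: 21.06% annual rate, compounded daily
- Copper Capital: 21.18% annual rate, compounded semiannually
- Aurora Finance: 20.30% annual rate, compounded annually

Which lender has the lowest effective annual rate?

Atlas Bank: (1 + 0.2076/52)^52 − 1 = 23.021%
Copper Finance: (1 + 0.2106/365)^365 − 1 = 23.434%
Copper Capital: (1 + 0.2118/2)^2 − 1 = 22.301%
Aurora Finance: compounded annually, EAR = 20.300%
The lowest effective annual rate is Aurora Finance at 20.300%.

Aurora Finance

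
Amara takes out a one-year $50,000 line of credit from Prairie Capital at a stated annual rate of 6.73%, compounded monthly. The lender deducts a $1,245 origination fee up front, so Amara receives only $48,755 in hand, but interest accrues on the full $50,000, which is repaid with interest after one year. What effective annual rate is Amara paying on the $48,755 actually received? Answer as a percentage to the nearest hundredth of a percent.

9.67%

Amount owed after one year: 50,000 × (1 + 0.0673/12)^12 = 50,000 × 1.069415 = $53,470.76.
Effective rate on net proceeds: 53,470.76 / 48,755 − 1 = 0.096724 = 9.67%.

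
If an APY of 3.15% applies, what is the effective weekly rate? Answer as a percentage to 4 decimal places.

0.0597%

The per-week rate i satisfies (1 + i)^52 = 1 + 0.0315.
i = 1.0315^(1/52) − 1 = 0.0005966 = 0.0597%.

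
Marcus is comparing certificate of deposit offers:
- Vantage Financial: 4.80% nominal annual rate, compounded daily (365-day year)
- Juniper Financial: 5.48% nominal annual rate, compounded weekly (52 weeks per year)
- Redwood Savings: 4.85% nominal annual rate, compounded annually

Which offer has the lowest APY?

Vantage Financial: (1 + 0.0480/365)^365 − 1 = 4.917%
Juniper Financial: (1 + 0.0548/52)^52 − 1 = 5.630%
Redwood Savings: compounded annually, EAR = 4.850%
The lowest effective annual rate is Redwood Savings at 4.850%.

Redwood Savings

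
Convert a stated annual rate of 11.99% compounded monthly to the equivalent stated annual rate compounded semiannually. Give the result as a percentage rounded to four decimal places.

EAR = (1 + 0.1199/12)^12 − 1 = 0.126713.
Solve (1 + r/2)^2 = 1.126713: r/2 = 1.126713^(1/2) − 1 = 0.061468, so r = 0.122935 = 12.2935%.

12.2935%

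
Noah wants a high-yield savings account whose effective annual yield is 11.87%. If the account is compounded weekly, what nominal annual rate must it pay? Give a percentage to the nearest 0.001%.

11.229%

(1 + r/52)^52 − 1 = 0.1187, so 1 + r/52 = 1.1187^(1/52).
r/52 = 0.002159, so r = 0.112288 = 11.229%.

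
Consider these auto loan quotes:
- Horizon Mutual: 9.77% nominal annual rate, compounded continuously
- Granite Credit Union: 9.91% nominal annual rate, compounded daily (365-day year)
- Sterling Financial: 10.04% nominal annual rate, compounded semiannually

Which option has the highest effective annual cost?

Horizon Mutual: e^0.0977 − 1 = 10.263%
Granite Credit Union: (1 + 0.0991/365)^365 − 1 = 10.416%
Sterling Financial: (1 + 0.1004/2)^2 − 1 = 10.292%
The highest effective annual rate is Granite Credit Union at 10.416%.

Granite Credit Union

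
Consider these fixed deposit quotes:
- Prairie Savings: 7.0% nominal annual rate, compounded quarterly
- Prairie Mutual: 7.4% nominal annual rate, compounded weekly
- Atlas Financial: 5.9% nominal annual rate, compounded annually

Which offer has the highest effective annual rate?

Prairie Mutual

Prairie Savings: (1 + 0.070/4)^4 − 1 = 7.186%
Prairie Mutual: (1 + 0.074/52)^52 − 1 = 7.675%
Atlas Financial: compounded annually, EAR = 5.900%
The highest effective annual rate is Prairie Mutual at 7.675%.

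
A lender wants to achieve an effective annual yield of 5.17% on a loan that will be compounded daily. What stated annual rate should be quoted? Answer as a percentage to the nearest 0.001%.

(1 + r/365)^365 − 1 = 0.0517, so 1 + r/365 = 1.0517^(1/365).
r/365 = 0.000138, so r = 0.050411 = 5.041%.

5.041%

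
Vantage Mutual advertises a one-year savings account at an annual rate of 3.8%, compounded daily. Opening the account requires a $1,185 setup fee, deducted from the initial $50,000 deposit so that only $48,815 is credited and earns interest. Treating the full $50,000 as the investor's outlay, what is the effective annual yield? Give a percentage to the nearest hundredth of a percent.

Value after one year: 48,815 × (1 + 0.038/365)^365 = 48,815 × 1.038729 = $50,705.56.
Effective yield on the $50,000 outlay: 50,705.56 / 50,000 − 1 = 0.014111 = 1.41%.

1.41%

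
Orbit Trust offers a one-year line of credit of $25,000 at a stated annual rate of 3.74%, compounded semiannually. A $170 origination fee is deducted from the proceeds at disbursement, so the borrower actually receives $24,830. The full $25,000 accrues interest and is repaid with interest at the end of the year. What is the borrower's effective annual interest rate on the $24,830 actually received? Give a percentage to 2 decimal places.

4.49%

Amount owed after one year: 25,000 × (1 + 0.0374/2)^2 = 25,000 × 1.037750 = $25,943.74.
Effective rate on net proceeds: 25,943.74 / 24,830 − 1 = 0.044855 = 4.49%.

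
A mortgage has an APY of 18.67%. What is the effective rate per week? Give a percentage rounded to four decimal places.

The per-week rate i satisfies (1 + i)^52 = 1 + 0.1867.
i = 1.1867^(1/52) − 1 = 0.0032973 = 0.3297%.

0.3297%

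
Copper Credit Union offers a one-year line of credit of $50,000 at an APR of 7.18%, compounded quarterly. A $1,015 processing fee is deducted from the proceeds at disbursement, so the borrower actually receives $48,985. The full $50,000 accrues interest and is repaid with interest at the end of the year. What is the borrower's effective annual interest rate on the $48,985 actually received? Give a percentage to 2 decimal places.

Amount owed after one year: 50,000 × (1 + 0.0718/4)^4 = 50,000 × 1.073756 = $53,687.82.
Effective rate on net proceeds: 53,687.82 / 48,985 − 1 = 0.096005 = 9.60%.

9.60%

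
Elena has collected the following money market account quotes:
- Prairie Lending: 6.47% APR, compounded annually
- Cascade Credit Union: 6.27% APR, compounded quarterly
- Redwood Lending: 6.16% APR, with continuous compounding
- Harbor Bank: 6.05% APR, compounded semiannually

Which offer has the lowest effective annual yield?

Prairie Lending: compounded annually, EAR = 6.470%
Cascade Credit Union: (1 + 0.0627/4)^4 − 1 = 6.419%
Redwood Lending: e^0.0616 − 1 = 6.354%
Harbor Bank: (1 + 0.0605/2)^2 − 1 = 6.142%
The lowest effective annual rate is Harbor Bank at 6.142%.

Harbor Bank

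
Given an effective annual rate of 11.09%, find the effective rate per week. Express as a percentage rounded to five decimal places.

The per-week rate i satisfies (1 + i)^52 = 1 + 0.1109.
i = 1.1109^(1/52) − 1 = 0.0020246 = 0.20246%.

0.20246%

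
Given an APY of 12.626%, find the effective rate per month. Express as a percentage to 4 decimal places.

0.9958%

The per-month rate i satisfies (1 + i)^12 = 1 + 0.12626.
i = 1.12626^(1/12) − 1 = 0.0099578 = 0.9958%.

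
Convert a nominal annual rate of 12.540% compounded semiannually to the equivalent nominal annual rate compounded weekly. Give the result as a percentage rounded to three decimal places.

EAR = (1 + 0.12540/2)^2 − 1 = 0.129331.
Solve (1 + r/52)^52 = 1.129331: r/52 = 1.129331^(1/52) − 1 = 0.002342, so r = 0.121768 = 12.177%.

12.177%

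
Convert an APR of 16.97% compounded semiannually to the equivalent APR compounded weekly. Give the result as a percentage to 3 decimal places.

EAR = (1 + 0.1697/2)^2 − 1 = 0.176900.
Solve (1 + r/52)^52 = 1.176900: r/52 = 1.176900^(1/52) − 1 = 0.003137, so r = 0.163139 = 16.314%.

16.314%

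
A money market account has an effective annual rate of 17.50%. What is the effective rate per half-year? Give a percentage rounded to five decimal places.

8.39742%

The per-half-year rate i satisfies (1 + i)^2 = 1 + 0.1750.
i = 1.1750^(1/2) − 1 = 0.0839742 = 8.39742%.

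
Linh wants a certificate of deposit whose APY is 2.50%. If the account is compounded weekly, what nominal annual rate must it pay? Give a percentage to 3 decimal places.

2.470%

(1 + r/52)^52 − 1 = 0.0250, so 1 + r/52 = 1.0250^(1/52).
r/52 = 0.000475, so r = 0.024698 = 2.470%.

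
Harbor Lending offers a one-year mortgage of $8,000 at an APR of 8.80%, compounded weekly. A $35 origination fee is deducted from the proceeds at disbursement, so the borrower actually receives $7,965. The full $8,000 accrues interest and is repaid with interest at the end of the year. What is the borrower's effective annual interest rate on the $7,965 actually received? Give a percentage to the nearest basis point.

Amount owed after one year: 8,000 × (1 + 0.0880/52)^52 = 8,000 × 1.091907 = $8,735.26.
Effective rate on net proceeds: 8,735.26 / 7,965 − 1 = 0.096705 = 9.67%.

9.67%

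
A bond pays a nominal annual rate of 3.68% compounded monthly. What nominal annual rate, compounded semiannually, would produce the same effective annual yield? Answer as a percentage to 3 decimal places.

3.708%

EAR = (1 + 0.0368/12)^12 − 1 = 0.037427.
Solve (1 + r/2)^2 = 1.037427: r/2 = 1.037427^(1/2) − 1 = 0.018542, so r = 0.037083 = 3.708%.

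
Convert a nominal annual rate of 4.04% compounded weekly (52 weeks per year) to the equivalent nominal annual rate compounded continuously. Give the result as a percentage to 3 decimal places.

4.038%

EAR = (1 + 0.0404/52)^52 − 1 = 0.041211.
Equivalent continuous rate: r = ln(1 + 0.041211) = 0.040384 = 4.038%.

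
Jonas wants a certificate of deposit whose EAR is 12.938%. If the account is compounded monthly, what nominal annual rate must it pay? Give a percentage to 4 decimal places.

12.2288%

(1 + r/12)^12 − 1 = 0.12938, so 1 + r/12 = 1.12938^(1/12).
r/12 = 0.010191, so r = 0.122288 = 12.2288%.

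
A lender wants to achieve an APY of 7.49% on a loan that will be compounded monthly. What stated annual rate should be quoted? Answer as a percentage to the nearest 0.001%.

7.245%

(1 + r/12)^12 − 1 = 0.0749, so 1 + r/12 = 1.0749^(1/12).
r/12 = 0.006037, so r = 0.072445 = 7.245%.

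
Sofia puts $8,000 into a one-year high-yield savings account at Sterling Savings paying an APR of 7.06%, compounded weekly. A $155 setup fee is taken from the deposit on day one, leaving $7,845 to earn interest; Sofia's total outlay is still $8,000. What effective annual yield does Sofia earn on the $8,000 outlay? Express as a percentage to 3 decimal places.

Value after one year: 7,845 × (1 + 0.0706/52)^52 = 7,845 × 1.073100 = $8,418.47.
Effective yield on the $8,000 outlay: 8,418.47 / 8,000 − 1 = 0.052309 = 5.231%.

5.231%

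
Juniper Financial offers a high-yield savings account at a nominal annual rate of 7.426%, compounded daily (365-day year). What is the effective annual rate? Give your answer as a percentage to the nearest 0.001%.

EAR = (1 + 0.07426/365)^365 − 1.
= 1.077079 − 1 = 7.708%.

7.708%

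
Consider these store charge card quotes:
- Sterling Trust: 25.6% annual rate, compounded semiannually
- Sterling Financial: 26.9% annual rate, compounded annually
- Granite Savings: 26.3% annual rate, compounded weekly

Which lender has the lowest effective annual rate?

Sterling Trust: (1 + 0.256/2)^2 − 1 = 27.238%
Sterling Financial: compounded annually, EAR = 26.900%
Granite Savings: (1 + 0.263/52)^52 − 1 = 29.996%
The lowest effective annual rate is Sterling Financial at 26.900%.

Sterling Financial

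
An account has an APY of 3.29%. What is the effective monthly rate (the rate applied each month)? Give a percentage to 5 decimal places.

The per-month rate i satisfies (1 + i)^12 = 1 + 0.0329.
i = 1.0329^(1/12) − 1 = 0.0027012 = 0.27012%.

0.27012%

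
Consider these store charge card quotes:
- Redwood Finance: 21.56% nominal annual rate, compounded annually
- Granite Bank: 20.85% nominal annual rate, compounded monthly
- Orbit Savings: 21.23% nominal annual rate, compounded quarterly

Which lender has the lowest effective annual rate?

Redwood Finance: compounded annually, EAR = 21.560%
Granite Bank: (1 + 0.2085/12)^12 − 1 = 22.963%
Orbit Savings: (1 + 0.2123/4)^4 − 1 = 22.981%
The lowest effective annual rate is Redwood Finance at 21.560%.

Redwood Finance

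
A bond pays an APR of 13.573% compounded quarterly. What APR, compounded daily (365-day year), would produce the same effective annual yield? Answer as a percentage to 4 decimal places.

13.3502%

EAR = (1 + 0.13573/4)^4 − 1 = 0.142796.
Solve (1 + r/365)^365 = 1.142796: r/365 = 1.142796^(1/365) − 1 = 0.000366, so r = 0.133502 = 13.3502%.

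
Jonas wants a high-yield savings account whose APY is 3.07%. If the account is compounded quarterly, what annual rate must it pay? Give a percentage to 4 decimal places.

(1 + r/4)^4 − 1 = 0.0307, so 1 + r/4 = 1.0307^(1/4).
r/4 = 0.007588, so r = 0.030353 = 3.0353%.

3.0353%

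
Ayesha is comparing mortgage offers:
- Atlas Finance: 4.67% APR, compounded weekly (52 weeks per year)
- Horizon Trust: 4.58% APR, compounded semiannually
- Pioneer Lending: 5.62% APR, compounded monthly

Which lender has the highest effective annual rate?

Atlas Finance: (1 + 0.0467/52)^52 − 1 = 4.779%
Horizon Trust: (1 + 0.0458/2)^2 − 1 = 4.632%
Pioneer Lending: (1 + 0.0562/12)^12 − 1 = 5.767%
The highest effective annual rate is Pioneer Lending at 5.767%.

Pioneer Lending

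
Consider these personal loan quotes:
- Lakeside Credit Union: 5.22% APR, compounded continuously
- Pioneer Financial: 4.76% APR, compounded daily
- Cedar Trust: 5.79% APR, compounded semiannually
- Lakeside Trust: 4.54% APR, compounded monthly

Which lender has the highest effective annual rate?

Cedar Trust

Lakeside Credit Union: e^0.0522 − 1 = 5.359%
Pioneer Financial: (1 + 0.0476/365)^365 − 1 = 4.875%
Cedar Trust: (1 + 0.0579/2)^2 − 1 = 5.874%
Lakeside Trust: (1 + 0.0454/12)^12 − 1 = 4.636%
The highest effective annual rate is Cedar Trust at 5.874%.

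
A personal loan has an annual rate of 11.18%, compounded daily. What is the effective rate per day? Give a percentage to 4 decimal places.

0.0306%

With a nominal annual rate compounded daily, the periodic rate is the nominal rate divided by 365.
i = 0.1118 / 365 = 0.0003063 = 0.0306%.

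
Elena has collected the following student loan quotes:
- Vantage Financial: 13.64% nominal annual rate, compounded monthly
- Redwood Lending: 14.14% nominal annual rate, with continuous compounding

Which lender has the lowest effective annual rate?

Vantage Financial

Vantage Financial: (1 + 0.1364/12)^12 − 1 = 14.526%
Redwood Lending: e^0.1414 − 1 = 15.189%
The lowest effective annual rate is Vantage Financial at 14.526%.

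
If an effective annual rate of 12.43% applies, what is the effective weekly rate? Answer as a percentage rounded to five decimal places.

0.22556%

The per-week rate i satisfies (1 + i)^52 = 1 + 0.1243.
i = 1.1243^(1/52) − 1 = 0.0022556 = 0.22556%.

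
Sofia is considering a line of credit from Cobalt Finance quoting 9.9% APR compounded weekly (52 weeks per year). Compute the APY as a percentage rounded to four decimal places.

10.3962%

EAR = (1 + 0.099/52)^52 − 1.
= (1 + 0.001904)^52 − 1 = 1.103962 − 1 = 10.3962%.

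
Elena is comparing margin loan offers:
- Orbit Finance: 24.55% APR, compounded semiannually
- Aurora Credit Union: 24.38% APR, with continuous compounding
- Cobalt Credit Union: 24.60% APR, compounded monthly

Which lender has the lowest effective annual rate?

Orbit Finance: (1 + 0.2455/2)^2 − 1 = 26.057%
Aurora Credit Union: e^0.2438 − 1 = 27.609%
Cobalt Credit Union: (1 + 0.2460/12)^12 − 1 = 27.572%
The lowest effective annual rate is Orbit Finance at 26.057%.

Orbit Finance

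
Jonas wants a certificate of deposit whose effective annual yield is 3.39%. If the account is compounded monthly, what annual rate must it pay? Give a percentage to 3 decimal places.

(1 + r/12)^12 − 1 = 0.0339, so 1 + r/12 = 1.0339^(1/12).
r/12 = 0.002782, so r = 0.033384 = 3.338%.

3.338%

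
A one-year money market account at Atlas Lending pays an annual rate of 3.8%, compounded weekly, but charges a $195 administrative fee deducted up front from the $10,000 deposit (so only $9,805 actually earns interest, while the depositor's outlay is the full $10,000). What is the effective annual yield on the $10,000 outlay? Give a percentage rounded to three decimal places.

Value after one year: 9,805 × (1 + 0.038/52)^52 = 9,805 × 1.038717 = $10,184.62.
Effective yield on the $10,000 outlay: 10,184.62 / 10,000 − 1 = 0.018462 = 1.846%.

1.846%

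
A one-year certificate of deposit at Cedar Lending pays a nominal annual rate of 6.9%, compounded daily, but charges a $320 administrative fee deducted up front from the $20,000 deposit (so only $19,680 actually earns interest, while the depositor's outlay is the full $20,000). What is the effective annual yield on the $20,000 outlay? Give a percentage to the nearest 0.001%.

5.429%

Value after one year: 19,680 × (1 + 0.069/365)^365 = 19,680 × 1.071429 = $21,085.73.
Effective yield on the $20,000 outlay: 21,085.73 / 20,000 − 1 = 0.054286 = 5.429%.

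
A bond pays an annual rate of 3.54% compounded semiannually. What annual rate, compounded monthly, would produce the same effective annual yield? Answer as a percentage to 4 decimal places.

EAR = (1 + 0.0354/2)^2 − 1 = 0.035713.
Solve (1 + r/12)^12 = 1.035713: r/12 = 1.035713^(1/12) − 1 = 0.002928, so r = 0.035142 = 3.5142%.

3.5142%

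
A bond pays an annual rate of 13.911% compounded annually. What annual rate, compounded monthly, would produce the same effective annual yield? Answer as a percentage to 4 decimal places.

13.0957%

Compounded annually, EAR = nominal = 0.139110.
Solve (1 + r/12)^12 = 1.139110: r/12 = 1.139110^(1/12) − 1 = 0.010913, so r = 0.130957 = 13.0957%.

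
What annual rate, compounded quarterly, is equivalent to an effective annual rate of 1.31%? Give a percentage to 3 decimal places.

1.304%

(1 + r/4)^4 − 1 = 0.0131, so 1 + r/4 = 1.0131^(1/4).
r/4 = 0.003259, so r = 0.013036 = 1.304%.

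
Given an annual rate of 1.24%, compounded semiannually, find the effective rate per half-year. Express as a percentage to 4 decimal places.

With a nominal annual rate compounded semiannually, the periodic rate is the nominal rate divided by 2.
i = 0.0124 / 2 = 0.0062000 = 0.6200%.

0.6200%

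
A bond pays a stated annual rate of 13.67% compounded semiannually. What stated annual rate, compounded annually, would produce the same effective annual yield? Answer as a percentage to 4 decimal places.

14.1372%

EAR = (1 + 0.1367/2)^2 − 1 = 0.141372.
Compounded annually, the equivalent nominal rate is the EAR itself: 14.1372%.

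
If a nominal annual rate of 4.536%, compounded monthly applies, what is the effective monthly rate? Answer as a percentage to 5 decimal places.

With a nominal annual rate compounded monthly, the periodic rate is the nominal rate divided by 12.
i = 0.04536 / 12 = 0.0037800 = 0.37800%.

0.37800%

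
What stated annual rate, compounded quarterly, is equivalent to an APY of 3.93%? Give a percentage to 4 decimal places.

(1 + r/4)^4 − 1 = 0.0393, so 1 + r/4 = 1.0393^(1/4).
r/4 = 0.009683, so r = 0.038734 = 3.8734%.

3.8734%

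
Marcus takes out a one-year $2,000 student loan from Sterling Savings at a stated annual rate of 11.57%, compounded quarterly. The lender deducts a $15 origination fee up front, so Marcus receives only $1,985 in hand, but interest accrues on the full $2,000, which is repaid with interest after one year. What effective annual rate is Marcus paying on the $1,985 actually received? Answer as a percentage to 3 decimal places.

Amount owed after one year: 2,000 × (1 + 0.1157/4)^4 = 2,000 × 1.120817 = $2,241.63.
Effective rate on net proceeds: 2,241.63 / 1,985 − 1 = 0.129287 = 12.929%.

12.929%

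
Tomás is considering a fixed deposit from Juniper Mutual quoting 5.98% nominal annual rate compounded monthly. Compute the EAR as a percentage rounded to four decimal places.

EAR = (1 + 0.0598/12)^12 − 1.
= (1 + 0.004983)^12 − 1 = 1.061467 − 1 = 6.1467%.

6.1467%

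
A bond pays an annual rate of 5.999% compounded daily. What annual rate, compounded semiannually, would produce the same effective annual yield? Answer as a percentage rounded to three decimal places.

6.089%

EAR = (1 + 0.05999/365)^365 − 1 = 0.061821.
Solve (1 + r/2)^2 = 1.061821: r/2 = 1.061821^(1/2) − 1 = 0.030447, so r = 0.060894 = 6.089%.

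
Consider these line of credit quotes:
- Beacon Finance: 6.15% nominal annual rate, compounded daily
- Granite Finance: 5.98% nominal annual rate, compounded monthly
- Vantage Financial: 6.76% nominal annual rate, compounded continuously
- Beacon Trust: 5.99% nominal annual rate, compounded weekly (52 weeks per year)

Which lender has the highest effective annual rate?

Vantage Financial

Beacon Finance: (1 + 0.0615/365)^365 − 1 = 6.342%
Granite Finance: (1 + 0.0598/12)^12 − 1 = 6.147%
Vantage Financial: e^0.0676 − 1 = 6.994%
Beacon Trust: (1 + 0.0599/52)^52 − 1 = 6.169%
The highest effective annual rate is Vantage Financial at 6.994%.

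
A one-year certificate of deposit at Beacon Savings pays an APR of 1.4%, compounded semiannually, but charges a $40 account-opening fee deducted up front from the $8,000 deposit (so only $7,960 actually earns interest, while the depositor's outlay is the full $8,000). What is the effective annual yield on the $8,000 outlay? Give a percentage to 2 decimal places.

Value after one year: 7,960 × (1 + 0.014/2)^2 = 7,960 × 1.014049 = $8,071.83.
Effective yield on the $8,000 outlay: 8,071.83 / 8,000 − 1 = 0.008979 = 0.90%.

0.90%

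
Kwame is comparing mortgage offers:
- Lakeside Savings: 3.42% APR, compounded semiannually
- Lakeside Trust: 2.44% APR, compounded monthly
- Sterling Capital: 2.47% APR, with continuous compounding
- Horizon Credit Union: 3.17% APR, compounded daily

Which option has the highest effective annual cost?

Lakeside Savings: (1 + 0.0342/2)^2 − 1 = 3.449%
Lakeside Trust: (1 + 0.0244/12)^12 − 1 = 2.467%
Sterling Capital: e^0.0247 − 1 = 2.501%
Horizon Credit Union: (1 + 0.0317/365)^365 − 1 = 3.221%
The highest effective annual rate is Lakeside Savings at 3.449%.

Lakeside Savings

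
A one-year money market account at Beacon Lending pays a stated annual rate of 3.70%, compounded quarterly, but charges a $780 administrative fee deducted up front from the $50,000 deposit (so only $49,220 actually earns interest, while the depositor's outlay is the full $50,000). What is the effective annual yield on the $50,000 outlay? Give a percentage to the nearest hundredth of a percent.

2.13%

Value after one year: 49,220 × (1 + 0.0370/4)^4 = 49,220 × 1.037517 = $51,066.56.
Effective yield on the $50,000 outlay: 51,066.56 / 50,000 − 1 = 0.021331 = 2.13%.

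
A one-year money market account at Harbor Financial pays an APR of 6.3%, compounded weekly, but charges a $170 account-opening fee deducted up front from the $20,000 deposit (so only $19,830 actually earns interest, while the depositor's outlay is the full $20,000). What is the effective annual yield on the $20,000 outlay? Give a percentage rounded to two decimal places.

Value after one year: 19,830 × (1 + 0.063/52)^52 = 19,830 × 1.064986 = $21,118.68.
Effective yield on the $20,000 outlay: 21,118.68 / 20,000 − 1 = 0.055934 = 5.59%.

5.59%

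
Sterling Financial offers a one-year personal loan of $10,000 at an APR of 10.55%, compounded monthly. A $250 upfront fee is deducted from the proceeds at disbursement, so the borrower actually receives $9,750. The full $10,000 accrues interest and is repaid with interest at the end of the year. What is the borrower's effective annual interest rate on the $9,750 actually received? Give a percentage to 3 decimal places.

13.923%

Amount owed after one year: 10,000 × (1 + 0.1055/12)^12 = 10,000 × 1.110754 = $11,107.54.
Effective rate on net proceeds: 11,107.54 / 9,750 − 1 = 0.139235 = 13.923%.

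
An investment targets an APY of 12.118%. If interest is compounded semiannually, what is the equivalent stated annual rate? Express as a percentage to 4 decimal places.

(1 + r/2)^2 − 1 = 0.12118, so 1 + r/2 = 1.12118^(1/2).
r/2 = 0.058858, so r = 0.117716 = 11.7716%.

11.7716%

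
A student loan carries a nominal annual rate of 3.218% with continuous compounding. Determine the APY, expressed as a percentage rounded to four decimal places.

3.2703%

With continuous compounding, EAR = e^0.03218 − 1.
e^0.03218 = 1.032703, so EAR = 0.032703 = 3.2703%.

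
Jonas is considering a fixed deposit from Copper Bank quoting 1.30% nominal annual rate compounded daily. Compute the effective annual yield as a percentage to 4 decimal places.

EAR = (1 + 0.0130/365)^365 − 1.
= (1 + 0.000036)^365 − 1 = 1.013085 − 1 = 1.3085%.

1.3085%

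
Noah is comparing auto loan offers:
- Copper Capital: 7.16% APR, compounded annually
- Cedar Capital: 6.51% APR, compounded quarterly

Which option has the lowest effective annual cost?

Copper Capital: compounded annually, EAR = 7.160%
Cedar Capital: (1 + 0.0651/4)^4 − 1 = 6.671%
The lowest effective annual rate is Cedar Capital at 6.671%.

Cedar Capital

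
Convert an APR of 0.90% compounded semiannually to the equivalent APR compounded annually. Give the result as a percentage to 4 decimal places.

EAR = (1 + 0.0090/2)^2 − 1 = 0.009020.
Compounded annually, the equivalent nominal rate is the EAR itself: 0.9020%.

0.9020%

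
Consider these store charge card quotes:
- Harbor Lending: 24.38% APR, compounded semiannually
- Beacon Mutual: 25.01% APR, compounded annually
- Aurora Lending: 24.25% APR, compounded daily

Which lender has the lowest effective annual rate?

Beacon Mutual

Harbor Lending: (1 + 0.2438/2)^2 − 1 = 25.866%
Beacon Mutual: compounded annually, EAR = 25.010%
Aurora Lending: (1 + 0.2425/365)^365 − 1 = 27.433%
The lowest effective annual rate is Beacon Mutual at 25.010%.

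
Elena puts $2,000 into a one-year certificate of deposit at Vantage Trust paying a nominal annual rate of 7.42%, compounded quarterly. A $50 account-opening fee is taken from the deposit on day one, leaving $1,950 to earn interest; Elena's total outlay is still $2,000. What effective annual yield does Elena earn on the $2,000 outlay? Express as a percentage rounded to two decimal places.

Value after one year: 1,950 × (1 + 0.0742/4)^4 = 1,950 × 1.076290 = $2,098.77.
Effective yield on the $2,000 outlay: 2,098.77 / 2,000 − 1 = 0.049383 = 4.94%.

4.94%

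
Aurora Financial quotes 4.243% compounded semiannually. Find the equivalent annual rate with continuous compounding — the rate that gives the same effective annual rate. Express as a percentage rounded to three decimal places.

EAR = (1 + 0.04243/2)^2 − 1 = 0.042880.
Equivalent continuous rate: r = ln(1 + 0.042880) = 0.041986 = 4.199%.

4.199%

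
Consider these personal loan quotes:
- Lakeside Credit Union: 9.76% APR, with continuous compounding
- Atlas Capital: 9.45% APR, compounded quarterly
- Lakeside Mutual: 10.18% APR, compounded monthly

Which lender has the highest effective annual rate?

Lakeside Credit Union: e^0.0976 − 1 = 10.252%
Atlas Capital: (1 + 0.0945/4)^4 − 1 = 9.790%
Lakeside Mutual: (1 + 0.1018/12)^12 − 1 = 10.669%
The highest effective annual rate is Lakeside Mutual at 10.669%.

Lakeside Mutual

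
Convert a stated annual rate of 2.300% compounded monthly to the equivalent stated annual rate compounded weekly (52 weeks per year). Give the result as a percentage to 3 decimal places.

EAR = (1 + 0.02300/12)^12 − 1 = 0.023244.
Solve (1 + r/52)^52 = 1.023244: r/52 = 1.023244^(1/52) − 1 = 0.000442, so r = 0.022983 = 2.298%.

2.298%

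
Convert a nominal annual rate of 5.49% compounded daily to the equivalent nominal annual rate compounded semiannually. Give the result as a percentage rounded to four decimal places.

EAR = (1 + 0.0549/365)^365 − 1 = 0.056431.
Solve (1 + r/2)^2 = 1.056431: r/2 = 1.056431^(1/2) − 1 = 0.027828, so r = 0.055656 = 5.5656%.

5.5656%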